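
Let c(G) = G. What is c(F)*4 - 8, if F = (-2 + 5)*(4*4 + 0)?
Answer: 184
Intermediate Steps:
F = 48 (F = 3*(16 + 0) = 3*16 = 48)
c(F)*4 - 8 = 48*4 - 8 = 192 - 8 = 184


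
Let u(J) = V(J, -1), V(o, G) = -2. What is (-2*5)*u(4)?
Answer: 20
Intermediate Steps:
u(J) = -2
(-2*5)*u(4) = -2*5*(-2) = -10*(-2) = 20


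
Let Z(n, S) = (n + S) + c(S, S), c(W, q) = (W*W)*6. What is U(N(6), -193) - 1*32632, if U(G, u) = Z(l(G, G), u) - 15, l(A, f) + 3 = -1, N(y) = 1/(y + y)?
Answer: 190650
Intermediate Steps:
c(W, q) = 6*W² (c(W, q) = W²*6 = 6*W²)
N(y) = 1/(2*y)
l(A, f) = -4 (l(A, f) = -3 - 1 = -4)
Z(n, S) = S + n + 6*S² (Z(n, S) = (n + S) + 6*S² = (S + n) + 6*S² = S + n + 6*S²)
U(G, u) = -19 + u + 6*u² (U(G, u) = (u - 4 + 6*u²) - 15 = (-4 + u + 6*u²) - 15 = -19 + u + 6*u²)
U(N(6), -193) - 1*32632 = (-19 - 193 + 6*(-193)²) - 1*32632 = (-19 - 193 + 6*37249) - 32632 = (-19 - 193 + 223494) - 32632 = 223282 - 32632 = 190650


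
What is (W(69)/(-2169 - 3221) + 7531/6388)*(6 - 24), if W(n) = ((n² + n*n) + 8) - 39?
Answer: 90163881/8607830 ≈ 10.475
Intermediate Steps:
W(n) = -31 + 2*n² (W(n) = ((n² + n²) + 8) - 39 = (2*n² + 8) - 39 = (8 + 2*n²) - 39 = -31 + 2*n²)
(W(69)/(-2169 - 3221) + 7531/6388)*(6 - 24) = ((-31 + 2*69²)/(-2169 - 3221) + 7531/6388)*(6 - 24) = ((-31 + 2*4761)/(-5390) + 7531*(1/6388))*(-18) = ((-31 + 9522)*(-1/5390) + 7531/6388)*(-18) = (9491*(-1/5390) + 7531/6388)*(-18) = (-9491/5390 + 7531/6388)*(-18) = -10018209/17215660*(-18) = 90163881/8607830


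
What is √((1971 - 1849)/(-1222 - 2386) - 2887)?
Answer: I*√2348902259/902 ≈ 53.731*I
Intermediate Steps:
√((1971 - 1849)/(-1222 - 2386) - 2887) = √(122/(-3608) - 2887) = √(122*(-1/3608) - 2887) = √(-61/1804 - 2887) = √(-5208209/1804) = I*√2348902259/902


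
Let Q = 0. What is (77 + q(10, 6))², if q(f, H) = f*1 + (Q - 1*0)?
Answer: 7569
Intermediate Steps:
q(f, H) = f (q(f, H) = f*1 + (0 - 1*0) = f + (0 + 0) = f + 0 = f)
(77 + q(10, 6))² = (77 + 10)² = 87² = 7569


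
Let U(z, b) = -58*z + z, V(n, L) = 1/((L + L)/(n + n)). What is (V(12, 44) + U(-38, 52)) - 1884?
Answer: 3105/11 ≈ 282.27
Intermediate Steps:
V(n, L) = n/L (V(n, L) = 1/((2*L)/((2*n))) = 1/((2*L)*(1/(2*n))) = 1/(L/n) = n/L)
U(z, b) = -57*z
(V(12, 44) + U(-38, 52)) - 1884 = (12/44 - 57*(-38)) - 1884 = (12*(1/44) + 2166) - 1884 = (3/11 + 2166) - 1884 = 23829/11 - 1884 = 3105/11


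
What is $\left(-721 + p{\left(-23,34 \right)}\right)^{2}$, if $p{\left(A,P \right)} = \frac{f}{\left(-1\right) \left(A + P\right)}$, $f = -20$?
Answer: $\frac{62583921}{121} \approx 5.1722 \cdot 10^{5}$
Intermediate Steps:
$p{\left(A,P \right)} = - \frac{20}{- A - P}$ ($p{\left(A,P \right)} = - \frac{20}{\left(-1\right) \left(A + P\right)} = - \frac{20}{- A - P}$)
$\left(-721 + p{\left(-23,34 \right)}\right)^{2} = \left(-721 + \frac{20}{-23 + 34}\right)^{2} = \left(-721 + \frac{20}{11}\right)^{2} = \left(- \frac{7911}{11}\right)^{2} = \frac{62583921}{121}$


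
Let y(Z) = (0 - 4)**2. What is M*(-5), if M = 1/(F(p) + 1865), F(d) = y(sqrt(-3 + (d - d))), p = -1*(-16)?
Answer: -5/1881 ≈ -0.0026582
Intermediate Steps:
p = 16
y(Z) = 16 (y(Z) = (-4)**2 = 16)
F(d) = 16
M = 1/1881 (M = 1/(16 + 1865) = 1/1881 ≈ 0.00053163)
M*(-5) = (1/1881)*(-5) = -5/1881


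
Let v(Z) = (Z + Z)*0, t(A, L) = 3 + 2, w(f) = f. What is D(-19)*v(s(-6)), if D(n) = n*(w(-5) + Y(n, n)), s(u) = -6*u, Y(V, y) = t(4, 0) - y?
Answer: 0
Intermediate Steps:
t(A, L) = 5
Y(V, y) = 5 - y
D(n) = -n**2 (D(n) = n*(-5 + (5 - n)) = n*(-n) = -n**2)
v(Z) = 0 (v(Z) = (2*Z)*0 = 0)
D(-19)*v(s(-6)) = -1*(-19)**2*0 = -1*361*0 = -361*0 = 0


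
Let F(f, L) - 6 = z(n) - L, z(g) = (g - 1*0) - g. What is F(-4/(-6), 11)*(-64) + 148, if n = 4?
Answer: 468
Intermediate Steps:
z(g) = 0 (z(g) = (g + 0) - g = g - g = 0)
F(f, L) = 6 - L (F(f, L) = 6 + (0 - L) = 6 - L)
F(-4/(-6), 11)*(-64) + 148 = (6 - 1*11)*(-64) + 148 = (6 - 11)*(-64) + 148 = -5*(-64) + 148 = 320 + 148 = 468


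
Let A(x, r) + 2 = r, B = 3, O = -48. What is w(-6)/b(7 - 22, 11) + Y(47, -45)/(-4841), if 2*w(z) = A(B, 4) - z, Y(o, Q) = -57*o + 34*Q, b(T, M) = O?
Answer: 45667/58092 ≈ 0.78611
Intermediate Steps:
A(x, r) = -2 + r
b(T, M) = -48
w(z) = 1 - z/2 (w(z) = ((-2 + 4) - z)/2 = (2 - z)/2 = 1 - z/2)
w(-6)/b(7 - 22, 11) + Y(47, -45)/(-4841) = (1 - 1/2*(-6))/(-48) + (-57*47 + 34*(-45))/(-4841) = (1 + 3)*(-1/48) + (-2679 - 1530)*(-1/4841) = 4*(-1/48) - 4209*(-1/4841) = -1/12 + 4209/4841 = 45667/58092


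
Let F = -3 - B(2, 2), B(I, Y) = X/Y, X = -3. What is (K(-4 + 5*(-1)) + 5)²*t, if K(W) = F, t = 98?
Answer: 2401/2 ≈ 1200.5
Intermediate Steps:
B(I, Y) = -3/Y
F = -3/2 (F = -3 - (-3)/2 = -3 - 1*(-3/2) = -3 + 3/2 = -3/2 ≈ -1.5000)
K(W) = -3/2
(K(-4 + 5*(-1)) + 5)²*t = (-3/2 + 5)²*98 = (7/2)²*98 = (49/4)*98 = 2401/2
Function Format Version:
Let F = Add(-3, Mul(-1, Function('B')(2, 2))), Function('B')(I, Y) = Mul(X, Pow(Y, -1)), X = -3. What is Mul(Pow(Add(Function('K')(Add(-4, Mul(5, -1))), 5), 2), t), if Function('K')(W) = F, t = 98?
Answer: Rational(2401, 2) ≈ 1200.5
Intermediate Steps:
Function('B')(I, Y) = Mul(-3, Pow(Y, -1))
F = Rational(-3, 2) (F = Add(-3, Mul(-1, Mul(-3, Pow(2, -1)))) = Add(-3, Mul(-1, Mul(-3, Rational(1, 2)))) = Add(-3, Mul(-1, Rational(-3, 2))) = Add(-3, Rational(3, 2)) = Rational(-3, 2) ≈ -1.5000)
Function('K')(W) = Rational(-3, 2)
Mul(Pow(Add(Function('K')(Add(-4, Mul(5, -1))), 5), 2), t) = Mul(Pow(Add(Rational(-3, 2), 5), 2), 98) = Mul(Pow(Rational(7, 2), 2), 98) = Mul(Rational(49, 4), 98) = Rational(2401, 2)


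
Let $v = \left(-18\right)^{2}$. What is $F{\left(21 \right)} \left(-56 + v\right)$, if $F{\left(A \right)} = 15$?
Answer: $4020$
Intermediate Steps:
$v = 324$
$F{\left(21 \right)} \left(-56 + v\right) = 15 \left(-56 + 324\right) = 15 \cdot 268 = 4020$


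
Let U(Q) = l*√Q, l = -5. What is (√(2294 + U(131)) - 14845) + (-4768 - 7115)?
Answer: -26728 + √(2294 - 5*√131) ≈ -26681.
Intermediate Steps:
U(Q) = -5*√Q
(√(2294 + U(131)) - 14845) + (-4768 - 7115) = (√(2294 - 5*√131) - 14845) + (-4768 - 7115) = (-14845 + √(2294 - 5*√131)) - 11883 = -26728 + √(2294 - 5*√131)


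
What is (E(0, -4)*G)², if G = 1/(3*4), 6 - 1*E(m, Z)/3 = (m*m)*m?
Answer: 9/4 ≈ 2.2500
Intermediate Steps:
E(m, Z) = 18 - 3*m³ (E(m, Z) = 18 - 3*m*m*m = 18 - 3*m²*m = 18 - 3*m³)
G = 1/12 ≈ 0.083333
(E(0, -4)*G)² = ((18 - 3*0³)*(1/12))² = ((18 - 3*0)*(1/12))² = ((18 + 0)*(1/12))² = (18*(1/12))² = (3/2)² = 9/4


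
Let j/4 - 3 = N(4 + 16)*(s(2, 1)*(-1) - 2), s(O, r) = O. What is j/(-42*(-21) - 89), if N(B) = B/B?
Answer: -4/793 ≈ -0.0050441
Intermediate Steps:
N(B) = 1
j = -4 (j = 12 + 4*(1*(2*(-1) - 2)) = 12 + 4*(1*(-2 - 2)) = 12 + 4*(1*(-4)) = 12 + 4*(-4) = 12 - 16 = -4)
j/(-42*(-21) - 89) = -4/(-42*(-21) - 89) = -4/(882 - 89) = -4/793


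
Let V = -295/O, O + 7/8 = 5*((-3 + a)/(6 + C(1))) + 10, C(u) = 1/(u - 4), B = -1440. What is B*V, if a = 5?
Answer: 57772800/1481 ≈ 39009.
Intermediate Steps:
C(u) = 1/(-4 + u)
O = 1481/136 (O = -7/8 + (5*((-3 + 5)/(6 + 1/(-4 + 1))) + 10) = -7/8 + (5*(2/(6 + 1/(-3))) + 10) = -7/8 + (5*(2/(6 - ⅓)) + 10) = -7/8 + (5*(2/(17/3)) + 10) = -7/8 + (5*(2*(3/17)) + 10) = -7/8 + (5*(6/17) + 10) = -7/8 + (30/17 + 10) = -7/8 + 200/17 = 1481/136 ≈ 10.890)
V = -40120/1481 (V = -295/1481/136 = -295*136/1481 = -40120/1481 ≈ -27.090)
B*V = -1440*(-40120/1481) = 57772800/1481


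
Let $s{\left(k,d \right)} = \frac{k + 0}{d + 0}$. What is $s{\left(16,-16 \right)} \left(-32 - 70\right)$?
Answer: $102$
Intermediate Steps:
$s{\left(k,d \right)} = \frac{k}{d}$
$s{\left(16,-16 \right)} \left(-32 - 70\right) = \frac{16}{-16} \left(-32 - 70\right) = 16 \left(- \frac{1}{16}\right) \left(-102\right) = \left(-1\right) \left(-102\right) = 102$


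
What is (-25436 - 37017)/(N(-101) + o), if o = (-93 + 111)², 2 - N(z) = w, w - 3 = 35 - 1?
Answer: -62453/289 ≈ -216.10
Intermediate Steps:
w = 37 (w = 3 + (35 - 1) = 3 + 34 = 37)
N(z) = -35 (N(z) = 2 - 1*37 = 2 - 37 = -35)
o = 324 (o = 18² = 324)
(-25436 - 37017)/(N(-101) + o) = (-25436 - 37017)/(-35 + 324) = -62453/289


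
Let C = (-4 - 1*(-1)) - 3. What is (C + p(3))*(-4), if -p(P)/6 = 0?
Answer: 24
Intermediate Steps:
p(P) = 0 (p(P) = -6*0 = 0)
C = -6 (C = (-4 + 1) - 3 = -3 - 3 = -6)
(C + p(3))*(-4) = (-6 + 0)*(-4) = -6*(-4) = 24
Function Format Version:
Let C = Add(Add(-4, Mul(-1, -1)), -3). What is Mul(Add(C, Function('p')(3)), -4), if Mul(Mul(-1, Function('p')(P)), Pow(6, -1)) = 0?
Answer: 24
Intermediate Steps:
Function('p')(P) = 0 (Function('p')(P) = Mul(-6, 0) = 0)
C = -6 (C = Add(Add(-4, 1), -3) = Add(-3, -3) = -6)
Mul(Add(C, Function('p')(3)), -4) = Mul(Add(-6, 0), -4) = Mul(-6, -4) = 24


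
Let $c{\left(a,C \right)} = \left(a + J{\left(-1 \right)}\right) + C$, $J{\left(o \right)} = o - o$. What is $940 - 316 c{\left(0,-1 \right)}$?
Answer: $1256$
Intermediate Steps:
$J{\left(o \right)} = 0$
$c{\left(a,C \right)} = C + a$ ($c{\left(a,C \right)} = \left(a + 0\right) + C = a + C = C + a$)
$940 - 316 c{\left(0,-1 \right)} = 940 - 316 \left(-1 + 0\right) = 940 - -316 = 940 + 316 = 1256$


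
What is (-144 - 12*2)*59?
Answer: -9912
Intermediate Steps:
(-144 - 12*2)*59 = (-144 - 24)*59 = -168*59 = -9912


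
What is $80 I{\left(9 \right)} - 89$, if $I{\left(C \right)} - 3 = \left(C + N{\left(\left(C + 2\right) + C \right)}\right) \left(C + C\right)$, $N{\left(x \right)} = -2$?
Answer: $10231$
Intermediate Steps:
$I{\left(C \right)} = 3 + 2 C \left(-2 + C\right)$ ($I{\left(C \right)} = 3 + \left(C - 2\right) \left(C + C\right) = 3 + \left(-2 + C\right) 2 C = 3 + 2 C \left(-2 + C\right)$)
$80 I{\left(9 \right)} - 89 = 80 \left(3 - 36 + 2 \cdot 9^{2}\right) - 89 = 80 \left(3 - 36 + 2 \cdot 81\right) - 89 = 80 \left(3 - 36 + 162\right) - 89 = 80 \cdot 129 - 89 = 10320 - 89 = 10231$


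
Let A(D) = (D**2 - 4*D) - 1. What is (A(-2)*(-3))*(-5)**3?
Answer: 4125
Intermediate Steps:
A(D) = -1 + D**2 - 4*D
(A(-2)*(-3))*(-5)**3 = ((-1 + (-2)**2 - 4*(-2))*(-3))*(-5)**3 = ((-1 + 4 + 8)*(-3))*(-125) = (11*(-3))*(-125) = -33*(-125) = 4125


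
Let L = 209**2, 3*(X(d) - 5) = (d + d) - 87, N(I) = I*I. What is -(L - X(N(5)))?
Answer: -131065/3 ≈ -43688.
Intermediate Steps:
N(I) = I**2
X(d) = -24 + 2*d/3 (X(d) = 5 + ((d + d) - 87)/3 = 5 + (2*d - 87)/3 = 5 + (-87 + 2*d)/3 = 5 + (-29 + 2*d/3) = -24 + 2*d/3)
L = 43681
-(L - X(N(5))) = -(43681 - (-24 + (2/3)*5**2)) = -(43681 - (-24 + (2/3)*25)) = -(43681 - (-24 + 50/3)) = -(43681 - 1*(-22/3)) = -(43681 + 22/3) = -1*131065/3 = -131065/3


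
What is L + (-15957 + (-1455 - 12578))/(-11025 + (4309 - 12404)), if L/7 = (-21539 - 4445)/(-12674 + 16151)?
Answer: -337342333/6648024 ≈ -50.743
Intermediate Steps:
L = -181888/3477 (L = 7*((-21539 - 4445)/(-12674 + 16151)) = 7*(-25984/3477) = -181888/3477 ≈ -52.312)
L + (-15957 + (-1455 - 12578))/(-11025 + (4309 - 12404)) = -181888/3477 + (-15957 + (-1455 - 12578))/(-11025 + (4309 - 12404)) = -181888/3477 + (-15957 - 14033)/(-11025 - 8095) = -181888/3477 - 29990/(-19120) = -181888/3477 - 29990*(-1/19120) = -181888/3477 + 2999/1912 = -337342333/6648024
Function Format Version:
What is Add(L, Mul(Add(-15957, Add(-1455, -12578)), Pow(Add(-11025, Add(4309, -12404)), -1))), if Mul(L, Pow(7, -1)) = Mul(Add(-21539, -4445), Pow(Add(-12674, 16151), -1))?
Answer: Rational(-337342333, 6648024) ≈ -50.743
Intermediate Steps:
L = Rational(-181888, 3477) (L = Mul(7, Mul(Add(-21539, -4445), Pow(Add(-12674, 16151), -1))) = Mul(7, Mul(-25984, Pow(3477, -1))) = Mul(7, Mul(-25984, Rational(1, 3477))) = Mul(7, Rational(-25984, 3477)) = Rational(-181888, 3477) ≈ -52.312)
Add(L, Mul(Add(-15957, Add(-1455, -12578)), Pow(Add(-11025, Add(4309, -12404)), -1))) = Add(Rational(-181888, 3477), Mul(Add(-15957, Add(-1455, -12578)), Pow(Add(-11025, Add(4309, -12404)), -1))) = Add(Rational(-181888, 3477), Mul(Add(-15957, -14033), Pow(Add(-11025, -8095), -1))) = Add(Rational(-181888, 3477), Mul(-29990, Pow(-19120, -1))) = Add(Rational(-181888, 3477), Mul(-29990, Rational(-1, 19120))) = Add(Rational(-181888, 3477), Rational(2999, 1912)) = Rational(-337342333, 6648024)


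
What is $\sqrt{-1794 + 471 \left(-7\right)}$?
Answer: $i \sqrt{5091} \approx 71.351 i$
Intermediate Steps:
$\sqrt{-1794 + 471 \left(-7\right)} = \sqrt{-1794 - 3297} = \sqrt{-5091} = i \sqrt{5091}$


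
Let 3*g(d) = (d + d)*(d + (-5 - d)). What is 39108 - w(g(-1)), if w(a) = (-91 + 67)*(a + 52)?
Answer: 40436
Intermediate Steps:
g(d) = -10*d/3 (g(d) = ((d + d)*(d + (-5 - d)))/3 = ((2*d)*(-5))/3 = (-10*d)/3 = -10*d/3)
w(a) = -1248 - 24*a (w(a) = -24*(52 + a) = -1248 - 24*a)
39108 - w(g(-1)) = 39108 - (-1248 - (-80)*(-1)) = 39108 - (-1248 - 24*10/3) = 39108 - (-1248 - 80) = 39108 - 1*(-1328) = 39108 + 1328 = 40436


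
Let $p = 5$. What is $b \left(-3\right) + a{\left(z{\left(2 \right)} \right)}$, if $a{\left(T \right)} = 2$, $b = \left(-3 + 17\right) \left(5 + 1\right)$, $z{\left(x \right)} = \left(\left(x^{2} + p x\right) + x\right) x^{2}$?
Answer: $-250$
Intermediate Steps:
$z{\left(x \right)} = x^{2} \left(x^{2} + 6 x\right)$ ($z{\left(x \right)} = \left(\left(x^{2} + 5 x\right) + x\right) x^{2} = \left(x^{2} + 6 x\right) x^{2} = x^{2} \left(x^{2} + 6 x\right)$)
$b = 84$ ($b = 14 \cdot 6 = 84$)
$b \left(-3\right) + a{\left(z{\left(2 \right)} \right)} = 84 \left(-3\right) + 2 = -252 + 2 = -250$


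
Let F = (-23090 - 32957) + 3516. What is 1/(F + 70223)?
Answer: 1/17692 ≈ 5.6523e-5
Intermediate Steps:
F = -52531 (F = -56047 + 3516 = -52531)
1/(F + 70223) = 1/(-52531 + 70223) = 1/17692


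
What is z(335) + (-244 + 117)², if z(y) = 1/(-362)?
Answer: 5838697/362 ≈ 16129.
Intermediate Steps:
z(y) = -1/362
z(335) + (-244 + 117)² = -1/362 + (-244 + 117)² = -1/362 + (-127)² = -1/362 + 16129 = 5838697/362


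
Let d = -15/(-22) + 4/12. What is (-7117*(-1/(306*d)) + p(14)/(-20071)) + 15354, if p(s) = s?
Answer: 1054588598417/68582607 ≈ 15377.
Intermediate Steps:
d = 67/66 (d = -15*(-1/22) + 4*(1/12) = 15/22 + ⅓ = 67/66 ≈ 1.0152)
(-7117*(-1/(306*d)) + p(14)/(-20071)) + 15354 = (-7117/((67/66)*(-306)) + 14/(-20071)) + 15354 = (-7117/(-3417/11) + 14*(-1/20071)) + 15354 = (-7117*(-11/3417) - 14/20071) + 15354 = (78287/3417 - 14/20071) + 15354 = 1571250539/68582607 + 15354 = 1054588598417/68582607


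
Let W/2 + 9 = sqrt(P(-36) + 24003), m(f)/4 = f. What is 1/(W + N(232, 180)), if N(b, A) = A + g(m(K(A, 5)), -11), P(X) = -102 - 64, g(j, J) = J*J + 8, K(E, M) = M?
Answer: -291/10667 + 22*sqrt(197)/10667 ≈ 0.0016673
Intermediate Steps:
m(f) = 4*f
g(j, J) = 8 + J**2 (g(j, J) = J**2 + 8 = 8 + J**2)
P(X) = -166
N(b, A) = 129 + A (N(b, A) = A + (8 + (-11)**2) = A + (8 + 121) = A + 129 = 129 + A)
W = -18 + 22*sqrt(197) (W = -18 + 2*sqrt(-166 + 24003) = -18 + 2*sqrt(23837) = -18 + 2*(11*sqrt(197)) = -18 + 22*sqrt(197) ≈ 290.78)
1/(W + N(232, 180)) = 1/((-18 + 22*sqrt(197)) + (129 + 180)) = 1/((-18 + 22*sqrt(197)) + 309) = 1/(291 + 22*sqrt(197))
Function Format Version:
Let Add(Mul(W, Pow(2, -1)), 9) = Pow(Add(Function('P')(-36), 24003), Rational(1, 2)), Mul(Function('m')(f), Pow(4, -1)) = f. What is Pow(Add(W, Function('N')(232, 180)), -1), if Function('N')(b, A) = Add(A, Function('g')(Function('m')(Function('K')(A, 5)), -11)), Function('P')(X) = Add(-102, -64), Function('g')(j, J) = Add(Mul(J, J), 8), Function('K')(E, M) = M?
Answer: Add(Rational(-291, 10667), Mul(Rational(22, 10667), Pow(197, Rational(1, 2)))) ≈ 0.0016673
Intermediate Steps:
Function('m')(f) = Mul(4, f)
Function('g')(j, J) = Add(8, Pow(J, 2)) (Function('g')(j, J) = Add(Pow(J, 2), 8) = Add(8, Pow(J, 2)))
Function('P')(X) = -166
Function('N')(b, A) = Add(129, A) (Function('N')(b, A) = Add(A, Add(8, Pow(-11, 2))) = Add(A, Add(8, 121)) = Add(A, 129) = Add(129, A))
W = Add(-18, Mul(22, Pow(197, Rational(1, 2)))) (W = Add(-18, Mul(2, Pow(Add(-166, 24003), Rational(1, 2)))) = Add(-18, Mul(2, Pow(23837, Rational(1, 2)))) = Add(-18, Mul(2, Mul(11, Pow(197, Rational(1, 2))))) = Add(-18, Mul(22, Pow(197, Rational(1, 2)))) ≈ 290.78)
Pow(Add(W, Function('N')(232, 180)), -1) = Pow(Add(Add(-18, Mul(22, Pow(197, Rational(1, 2)))), Add(129, 180)), -1) = Pow(Add(Add(-18, Mul(22, Pow(197, Rational(1, 2)))), 309), -1) = Pow(Add(291, Mul(22, Pow(197, Rational(1, 2)))), -1)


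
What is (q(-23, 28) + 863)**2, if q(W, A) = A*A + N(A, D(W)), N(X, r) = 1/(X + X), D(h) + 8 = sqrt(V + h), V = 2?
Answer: 8506926289/3136 ≈ 2.7127e+6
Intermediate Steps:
D(h) = -8 + sqrt(2 + h)
N(X, r) = 1/(2*X)
q(W, A) = A**2 + 1/(2*A) (q(W, A) = A*A + 1/(2*A) = A**2 + 1/(2*A))
(q(-23, 28) + 863)**2 = ((1/2 + 28**3)/28 + 863)**2 = ((1/2 + 21952)/28 + 863)**2 = ((1/28)*(43905/2) + 863)**2 = (43905/56 + 863)**2 = (92233/56)**2 = 8506926289/3136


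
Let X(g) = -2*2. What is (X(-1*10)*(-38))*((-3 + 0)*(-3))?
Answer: 1368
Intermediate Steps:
X(g) = -4
(X(-1*10)*(-38))*((-3 + 0)*(-3)) = (-4*(-38))*((-3 + 0)*(-3)) = 152*(-3*(-3)) = 152*9 = 1368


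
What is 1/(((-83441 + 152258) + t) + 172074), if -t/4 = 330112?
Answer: -1/1079557 ≈ -9.2631e-7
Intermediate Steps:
t = -1320448 (t = -4*330112 = -1320448)
1/(((-83441 + 152258) + t) + 172074) = 1/(((-83441 + 152258) - 1320448) + 172074) = 1/((68817 - 1320448) + 172074) = 1/(-1251631 + 172074) = 1/(-1079557) = -1/1079557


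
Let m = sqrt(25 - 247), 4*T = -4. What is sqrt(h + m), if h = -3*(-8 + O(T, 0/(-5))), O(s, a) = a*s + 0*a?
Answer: sqrt(24 + I*sqrt(222)) ≈ 5.1112 + 1.4575*I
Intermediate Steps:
T = -1 (T = (1/4)*(-4) = -1)
O(s, a) = a*s (O(s, a) = a*s + 0 = a*s)
m = I*sqrt(222) (m = sqrt(-222) = I*sqrt(222) ≈ 14.9*I)
h = 24 (h = -3*(-8 + (0/(-5))*(-1)) = -3*(-8 + (0*(-1/5))*(-1)) = -3*(-8 + 0*(-1)) = -3*(-8 + 0) = -3*(-8) = 24)
sqrt(h + m) = sqrt(24 + I*sqrt(222))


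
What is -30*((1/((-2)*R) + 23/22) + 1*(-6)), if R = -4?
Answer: 6375/44 ≈ 144.89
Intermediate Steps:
-30*((1/((-2)*R) + 23/22) + 1*(-6)) = -30*((1/(-2*(-4)) + 23/22) + 1*(-6)) = -30*((-1/2*(-1/4) + 23*(1/22)) - 6) = -30*((1/8 + 23/22) - 6) = -30*(103/88 - 6) = -30*(-425/88) = 6375/44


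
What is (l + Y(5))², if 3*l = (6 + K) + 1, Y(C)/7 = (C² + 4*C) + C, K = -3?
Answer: 1110916/9 ≈ 1.2344e+5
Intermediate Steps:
Y(C) = 7*C² + 35*C (Y(C) = 7*((C² + 4*C) + C) = 7*(C² + 5*C) = 7*C² + 35*C)
l = 4/3 (l = ((6 - 3) + 1)/3 = (3 + 1)/3 = (⅓)*4 = 4/3 ≈ 1.3333)
(l + Y(5))² = (4/3 + 7*5*(5 + 5))² = (4/3 + 7*5*10)² = (4/3 + 350)² = (1054/3)² = 1110916/9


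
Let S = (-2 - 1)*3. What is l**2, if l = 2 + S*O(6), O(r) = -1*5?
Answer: 2209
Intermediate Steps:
O(r) = -5
S = -9 (S = -3*3 = -9)
l = 47 (l = 2 - 9*(-5) = 2 + 45 = 47)
l**2 = 47**2 = 2209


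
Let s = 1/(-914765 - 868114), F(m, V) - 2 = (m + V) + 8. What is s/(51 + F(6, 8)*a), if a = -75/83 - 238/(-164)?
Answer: -3403/389161479483 ≈ -8.7444e-9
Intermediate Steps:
a = 3727/6806 (a = -75*1/83 - 238*(-1/164) = -75/83 + 119/82 = 3727/6806 ≈ 0.54761)
F(m, V) = 10 + V + m (F(m, V) = 2 + ((m + V) + 8) = 2 + ((V + m) + 8) = 2 + (8 + V + m) = 10 + V + m)
s = -1/1782879 (s = 1/(-1782879) = -1/1782879 ≈ -5.6089e-7)
s/(51 + F(6, 8)*a) = -1/(1782879*(51 + (10 + 8 + 6)*(3727/6806))) = -1/(1782879*(51 + 24*(3727/6806))) = -1/(1782879*(51 + 44724/3403)) = -1/(1782879*218277/3403) = -1/1782879*3403/218277 = -3403/389161479483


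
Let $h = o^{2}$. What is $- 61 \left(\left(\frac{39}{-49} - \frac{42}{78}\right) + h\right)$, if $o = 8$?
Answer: $- \frac{2434998}{637} \approx -3822.6$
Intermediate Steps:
$h = 64$ ($h = 8^{2} = 64$)
$- 61 \left(\left(\frac{39}{-49} - \frac{42}{78}\right) + h\right) = - 61 \left(\left(\frac{39}{-49} - \frac{42}{78}\right) + 64\right) = - 61 \left(\left(39 \left(- \frac{1}{49}\right) - \frac{7}{13}\right) + 64\right) = - 61 \left(\left(- \frac{39}{49} - \frac{7}{13}\right) + 64\right) = - 61 \left(- \frac{850}{637} + 64\right) = \left(-61\right) \frac{39918}{637} = - \frac{2434998}{637}$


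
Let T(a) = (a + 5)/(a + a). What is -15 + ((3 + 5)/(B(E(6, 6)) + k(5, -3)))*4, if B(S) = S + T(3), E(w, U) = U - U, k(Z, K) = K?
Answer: -171/5 ≈ -34.200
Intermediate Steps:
T(a) = (5 + a)/(2*a) (T(a) = (5 + a)/((2*a)) = (5 + a)*(1/(2*a)) = (5 + a)/(2*a))
E(w, U) = 0
B(S) = 4/3 + S (B(S) = S + (½)*(5 + 3)/3 = S + (½)*(⅓)*8 = S + 4/3 = 4/3 + S)
-15 + ((3 + 5)/(B(E(6, 6)) + k(5, -3)))*4 = -15 + ((3 + 5)/((4/3 + 0) - 3))*4 = -15 + (8/(4/3 - 3))*4 = -15 + (8/(-5/3))*4 = -15 + (8*(-⅗))*4 = -15 - 24/5*4 = -15 - 96/5 = -171/5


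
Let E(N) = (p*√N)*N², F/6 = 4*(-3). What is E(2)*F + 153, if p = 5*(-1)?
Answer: 153 + 1440*√2 ≈ 2189.5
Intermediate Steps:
p = -5
F = -72 (F = 6*(4*(-3)) = 6*(-12) = -72)
E(N) = -5*N^(5/2) (E(N) = (-5*√N)*N² = -5*N^(5/2))
E(2)*F + 153 = -20*√2*(-72) + 153 = 1440*√2 + 153 = 153 + 1440*√2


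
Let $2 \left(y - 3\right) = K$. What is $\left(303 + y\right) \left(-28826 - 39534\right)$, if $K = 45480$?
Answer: $-1575424560$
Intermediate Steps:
$y = 22743$ ($y = 3 + \frac{1}{2} \cdot 45480 = 3 + 22740 = 22743$)
$\left(303 + y\right) \left(-28826 - 39534\right) = \left(303 + 22743\right) \left(-28826 - 39534\right) = 23046 \left(-68360\right) = -1575424560$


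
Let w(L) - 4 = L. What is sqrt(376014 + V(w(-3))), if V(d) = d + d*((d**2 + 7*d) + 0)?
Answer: sqrt(376023) ≈ 613.21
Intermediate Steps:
w(L) = 4 + L
V(d) = d + d*(d**2 + 7*d)
sqrt(376014 + V(w(-3))) = sqrt(376014 + (4 - 3)*(1 + (4 - 3)**2 + 7*(4 - 3))) = sqrt(376014 + 1*(1 + 1**2 + 7*1)) = sqrt(376014 + 1*(1 + 1 + 7)) = sqrt(376014 + 1*9) = sqrt(376014 + 9) = sqrt(376023)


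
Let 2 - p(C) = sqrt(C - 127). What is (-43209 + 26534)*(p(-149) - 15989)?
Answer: 266583225 + 33350*I*sqrt(69) ≈ 2.6658e+8 + 2.7703e+5*I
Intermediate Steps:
p(C) = 2 - sqrt(-127 + C) (p(C) = 2 - sqrt(C - 127) = 2 - sqrt(-127 + C))
(-43209 + 26534)*(p(-149) - 15989) = (-43209 + 26534)*((2 - sqrt(-127 - 149)) - 15989) = -16675*((2 - sqrt(-276)) - 15989) = -16675*((2 - 2*I*sqrt(69)) - 15989) = -16675*(-15987 - 2*I*sqrt(69)) = 266583225 + 33350*I*sqrt(69)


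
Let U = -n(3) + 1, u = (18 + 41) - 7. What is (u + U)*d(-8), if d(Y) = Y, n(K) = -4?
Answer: -456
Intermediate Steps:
u = 52 (u = 59 - 7 = 52)
U = 5 (U = -1*(-4) + 1 = 4 + 1 = 5)
(u + U)*d(-8) = (52 + 5)*(-8) = 57*(-8) = -456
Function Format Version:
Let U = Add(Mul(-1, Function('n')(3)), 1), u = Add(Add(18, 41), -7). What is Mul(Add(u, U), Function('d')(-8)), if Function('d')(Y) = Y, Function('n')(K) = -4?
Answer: -456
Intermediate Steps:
u = 52 (u = Add(59, -7) = 52)
U = 5 (U = Add(Mul(-1, -4), 1) = Add(4, 1) = 5)
Mul(Add(u, U), Function('d')(-8)) = Mul(Add(52, 5), -8) = Mul(57, -8) = -456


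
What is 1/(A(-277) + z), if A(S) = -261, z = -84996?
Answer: -1/85257 ≈ -1.1729e-5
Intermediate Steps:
1/(A(-277) + z) = 1/(-261 - 84996) = 1/(-85257) = -1/85257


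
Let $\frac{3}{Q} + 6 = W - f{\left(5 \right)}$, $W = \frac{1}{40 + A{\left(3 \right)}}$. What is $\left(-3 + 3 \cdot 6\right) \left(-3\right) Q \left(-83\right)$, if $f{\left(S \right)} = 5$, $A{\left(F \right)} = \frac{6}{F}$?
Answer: $- \frac{470610}{461} \approx -1020.8$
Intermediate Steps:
$W = \frac{1}{42}$ ($W = \frac{1}{40 + \frac{6}{3}} = \frac{1}{40 + 6 \cdot \frac{1}{3}} = \frac{1}{40 + 2} = \frac{1}{42} \approx 0.02381$)
$Q = - \frac{126}{461}$ ($Q = \frac{3}{-6 + \left(\frac{1}{42} - 5\right)} = \frac{3}{-6 - \frac{209}{42}} = \frac{3}{- \frac{461}{42}} = 3 \left(- \frac{42}{461}\right) = - \frac{126}{461} \approx -0.27332$)
$\left(-3 + 3 \cdot 6\right) \left(-3\right) Q \left(-83\right) = \left(-3 + 3 \cdot 6\right) \left(-3\right) \left(- \frac{126}{461}\right) \left(-83\right) = \left(-3 + 18\right) \left(-3\right) \left(- \frac{126}{461}\right) \left(-83\right) = 15 \left(-3\right) \left(- \frac{126}{461}\right) \left(-83\right) = \left(-45\right) \left(- \frac{126}{461}\right) \left(-83\right) = \frac{5670}{461} \left(-83\right) = - \frac{470610}{461}$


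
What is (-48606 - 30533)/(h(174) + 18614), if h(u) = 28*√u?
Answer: -736546673/173172290 + 553973*√174/86586145 ≈ -4.1689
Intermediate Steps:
(-48606 - 30533)/(h(174) + 18614) = (-48606 - 30533)/(28*√174 + 18614) = -79139/(18614 + 28*√174)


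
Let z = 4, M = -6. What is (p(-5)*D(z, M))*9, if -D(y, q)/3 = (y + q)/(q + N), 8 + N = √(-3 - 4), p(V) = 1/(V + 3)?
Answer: 54/29 + 27*I*√7/203 ≈ 1.8621 + 0.3519*I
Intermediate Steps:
p(V) = 1/(3 + V)
N = -8 + I*√7 (N = -8 + √(-3 - 4) = -8 + √(-7) = -8 + I*√7 ≈ -8.0 + 2.6458*I)
D(y, q) = -3*(q + y)/(-8 + q + I*√7) (D(y, q) = -3*(y + q)/(q + (-8 + I*√7)) = -3*(q + y)/(-8 + q + I*√7))
(p(-5)*D(z, M))*9 = ((3*(-1*(-6) - 1*4)/(-8 - 6 + I*√7))/(3 - 5))*9 = ((3*(6 - 4)/(-14 + I*√7))/(-2))*9 = -3*2/(2*(-14 + I*√7))*9 = -3/(-14 + I*√7)*9 = -27/(-14 + I*√7)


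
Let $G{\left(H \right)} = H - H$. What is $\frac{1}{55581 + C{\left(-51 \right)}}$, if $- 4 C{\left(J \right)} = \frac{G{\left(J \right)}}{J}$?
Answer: $\frac{1}{55581} \approx 1.7992 \cdot 10^{-5}$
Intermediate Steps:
$G{\left(H \right)} = 0$
$C{\left(J \right)} = 0$ ($C{\left(J \right)} = - \frac{0 \frac{1}{J}}{4} = \left(- \frac{1}{4}\right) 0 = 0$)
$\frac{1}{55581 + C{\left(-51 \right)}} = \frac{1}{55581 + 0} = \frac{1}{55581}$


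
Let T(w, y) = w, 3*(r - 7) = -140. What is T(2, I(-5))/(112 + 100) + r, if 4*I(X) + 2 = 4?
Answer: -12611/318 ≈ -39.657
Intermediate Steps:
r = -119/3 (r = 7 + (⅓)*(-140) = 7 - 140/3 = -119/3 ≈ -39.667)
I(X) = ½ (I(X) = -½ + (¼)*4 = -½ + 1 = ½)
T(2, I(-5))/(112 + 100) + r = 2/(112 + 100) - 119/3 = 2/212 - 119/3 = 2*(1/212) - 119/3 = 1/106 - 119/3 = -12611/318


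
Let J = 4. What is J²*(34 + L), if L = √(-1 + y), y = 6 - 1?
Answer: 576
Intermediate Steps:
y = 5
L = 2 (L = √(-1 + 5) = √4 = 2)
J²*(34 + L) = 4²*(34 + 2) = 16*36 = 576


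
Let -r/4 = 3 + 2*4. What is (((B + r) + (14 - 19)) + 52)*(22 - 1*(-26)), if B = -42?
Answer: -1872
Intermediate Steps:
r = -44 (r = -4*(3 + 2*4) = -4*(3 + 8) = -4*11 = -44)
(((B + r) + (14 - 19)) + 52)*(22 - 1*(-26)) = (((-42 - 44) + (14 - 19)) + 52)*(22 - 1*(-26)) = ((-86 - 5) + 52)*(22 + 26) = (-91 + 52)*48 = -39*48 = -1872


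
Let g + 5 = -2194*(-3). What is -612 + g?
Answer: 5965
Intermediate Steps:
g = 6577 (g = -5 - 2194*(-3) = -5 + 6582 = 6577)
-612 + g = -612 + 6577 = 5965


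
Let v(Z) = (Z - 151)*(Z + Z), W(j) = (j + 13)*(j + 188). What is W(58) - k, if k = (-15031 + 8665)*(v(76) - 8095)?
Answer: -124087704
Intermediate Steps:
W(j) = (13 + j)*(188 + j)
v(Z) = 2*Z*(-151 + Z) (v(Z) = (-151 + Z)*(2*Z) = 2*Z*(-151 + Z))
k = 124105170 (k = (-15031 + 8665)*(2*76*(-151 + 76) - 8095) = -6366*(2*76*(-75) - 8095) = -6366*(-11400 - 8095) = -6366*(-19495) = 124105170)
W(58) - k = (2444 + 58² + 201*58) - 1*124105170 = (2444 + 3364 + 11658) - 124105170 = 17466 - 124105170 = -124087704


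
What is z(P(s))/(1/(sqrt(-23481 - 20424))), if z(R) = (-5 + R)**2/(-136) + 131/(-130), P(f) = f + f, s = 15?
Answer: -49533*I*sqrt(43905)/8840 ≈ -1174.1*I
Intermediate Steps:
P(f) = 2*f
z(R) = -131/130 - (-5 + R)**2/136 (z(R) = (-5 + R)**2*(-1/136) + 131*(-1/130) = -(-5 + R)**2/136 - 131/130 = -131/130 - (-5 + R)**2/136)
z(P(s))/(1/(sqrt(-23481 - 20424))) = (-131/130 - (-5 + 2*15)**2/136)/(1/(sqrt(-23481 - 20424))) = (-131/130 - (-5 + 30)**2/136)/(1/(sqrt(-43905))) = (-131/130 - 1/136*25**2)/(1/(I*sqrt(43905))) = (-131/130 - 1/136*625)/((-I*sqrt(43905)/43905)) = (-131/130 - 625/136)*(I*sqrt(43905)) = -49533*I*sqrt(43905)/8840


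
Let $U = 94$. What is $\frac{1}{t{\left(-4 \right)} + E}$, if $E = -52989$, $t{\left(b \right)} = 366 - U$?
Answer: $- \frac{1}{52717} \approx -1.8969 \cdot 10^{-5}$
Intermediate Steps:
$t{\left(b \right)} = 272$ ($t{\left(b \right)} = 366 - 94 = 272$)
$\frac{1}{t{\left(-4 \right)} + E} = \frac{1}{272 - 52989} = \frac{1}{-52717} = - \frac{1}{52717}$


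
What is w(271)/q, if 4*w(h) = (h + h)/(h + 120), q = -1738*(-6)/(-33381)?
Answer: -3015417/2718232 ≈ -1.1093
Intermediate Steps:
q = -3476/11127 (q = 10428*(-1/33381) = -3476/11127 ≈ -0.31239)
w(h) = h/(2*(120 + h)) (w(h) = ((h + h)/(h + 120))/4 = ((2*h)/(120 + h))/4 = (2*h/(120 + h))/4 = h/(2*(120 + h)))
w(271)/q = ((1/2)*271/(120 + 271))/(-3476/11127) = ((1/2)*271/391)*(-11127/3476) = ((1/2)*271*(1/391))*(-11127/3476) = (271/782)*(-11127/3476) = -3015417/2718232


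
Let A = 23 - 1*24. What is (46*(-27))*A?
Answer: 1242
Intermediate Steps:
A = -1 (A = 23 - 24 = -1)
(46*(-27))*A = (46*(-27))*(-1) = -1242*(-1) = 1242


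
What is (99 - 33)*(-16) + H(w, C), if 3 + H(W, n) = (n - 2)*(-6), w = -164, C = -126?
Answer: -291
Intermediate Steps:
H(W, n) = 9 - 6*n (H(W, n) = -3 + (n - 2)*(-6) = -3 + (-2 + n)*(-6) = -3 + (12 - 6*n) = 9 - 6*n)
(99 - 33)*(-16) + H(w, C) = (99 - 33)*(-16) + (9 - 6*(-126)) = 66*(-16) + (9 + 756) = -1056 + 765 = -291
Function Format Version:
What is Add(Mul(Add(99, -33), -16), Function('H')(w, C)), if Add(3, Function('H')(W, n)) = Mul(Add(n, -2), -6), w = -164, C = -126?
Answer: -291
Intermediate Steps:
Function('H')(W, n) = Add(9, Mul(-6, n)) (Function('H')(W, n) = Add(-3, Mul(Add(n, -2), -6)) = Add(-3, Mul(Add(-2, n), -6)) = Add(-3, Add(12, Mul(-6, n))) = Add(9, Mul(-6, n)))
Add(Mul(Add(99, -33), -16), Function('H')(w, C)) = Add(Mul(Add(99, -33), -16), Add(9, Mul(-6, -126))) = Add(Mul(66, -16), Add(9, 756)) = Add(-1056, 765) = -291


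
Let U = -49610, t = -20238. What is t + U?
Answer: -69848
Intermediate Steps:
t + U = -20238 - 49610 = -69848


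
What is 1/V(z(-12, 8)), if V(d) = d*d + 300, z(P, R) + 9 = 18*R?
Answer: 1/18525 ≈ 5.3981e-5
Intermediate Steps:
z(P, R) = -9 + 18*R
V(d) = 300 + d² (V(d) = d² + 300 = 300 + d²)
1/V(z(-12, 8)) = 1/(300 + (-9 + 18*8)²) = 1/(300 + (-9 + 144)²) = 1/(300 + 135²) = 1/(300 + 18225) = 1/18525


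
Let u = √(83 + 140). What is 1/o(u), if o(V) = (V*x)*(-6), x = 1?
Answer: -√223/1338 ≈ -0.011161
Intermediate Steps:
u = √223 ≈ 14.933
o(V) = -6*V (o(V) = (V*1)*(-6) = V*(-6) = -6*V)
1/o(u) = 1/(-6*√223) = -√223/1338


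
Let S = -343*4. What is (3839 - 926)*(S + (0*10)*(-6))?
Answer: -3996636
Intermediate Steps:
S = -1372
(3839 - 926)*(S + (0*10)*(-6)) = (3839 - 926)*(-1372 + (0*10)*(-6)) = 2913*(-1372 + 0*(-6)) = 2913*(-1372 + 0) = 2913*(-1372) = -3996636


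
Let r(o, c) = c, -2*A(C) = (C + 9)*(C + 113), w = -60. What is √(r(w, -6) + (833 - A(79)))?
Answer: 5*√371 ≈ 96.307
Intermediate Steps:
A(C) = -(9 + C)*(113 + C)/2 (A(C) = -(C + 9)*(C + 113)/2 = -(9 + C)*(113 + C)/2)
√(r(w, -6) + (833 - A(79))) = √(-6 + (833 - (-1017/2 - 61*79 - ½*79²))) = √(-6 + (833 - (-1017/2 - 4819 - ½*6241))) = √(-6 + (833 - (-1017/2 - 4819 - 6241/2))) = √(-6 + (833 - 1*(-8448))) = √(-6 + (833 + 8448)) = √(-6 + 9281) = √9275 = 5*√371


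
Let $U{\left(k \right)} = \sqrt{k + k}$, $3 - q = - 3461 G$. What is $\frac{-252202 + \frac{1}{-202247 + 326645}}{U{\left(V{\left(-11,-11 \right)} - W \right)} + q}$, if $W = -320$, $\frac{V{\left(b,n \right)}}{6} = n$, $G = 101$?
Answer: $- \frac{2741754931303445}{3800203078692006} + \frac{31373424395 \sqrt{127}}{7600406157384012} \approx -0.72143$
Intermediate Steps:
$V{\left(b,n \right)} = 6 n$
$q = 349564$ ($q = 3 - \left(-3461\right) 101 = 3 - -349561 = 3 + 349561 = 349564$)
$U{\left(k \right)} = \sqrt{2} \sqrt{k}$ ($U{\left(k \right)} = \sqrt{2 k} = \sqrt{2} \sqrt{k}$)
$\frac{-252202 + \frac{1}{-202247 + 326645}}{U{\left(V{\left(-11,-11 \right)} - W \right)} + q} = \frac{-252202 + \frac{1}{-202247 + 326645}}{\sqrt{2} \sqrt{6 \left(-11\right) - -320} + 349564} = \frac{-252202 + \frac{1}{124398}}{\sqrt{2} \sqrt{-66 + 320} + 349564} = \frac{-252202 + \frac{1}{124398}}{\sqrt{2} \sqrt{254} + 349564} = - \frac{31373424395}{124398 \left(2 \sqrt{127} + 349564\right)} = - \frac{31373424395}{124398 \left(349564 + 2 \sqrt{127}\right)}$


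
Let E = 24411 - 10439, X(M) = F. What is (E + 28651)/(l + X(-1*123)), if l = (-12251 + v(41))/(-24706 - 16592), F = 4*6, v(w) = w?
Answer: 293374109/167227 ≈ 1754.3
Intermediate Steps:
F = 24
X(M) = 24
l = 2035/6883 (l = (-12251 + 41)/(-24706 - 16592) = -12210/(-41298) = -12210*(-1/41298) = 2035/6883 ≈ 0.29566)
E = 13972
(E + 28651)/(l + X(-1*123)) = (13972 + 28651)/(2035/6883 + 24) = 42623/(167227/6883) = 42623*(6883/167227) = 293374109/167227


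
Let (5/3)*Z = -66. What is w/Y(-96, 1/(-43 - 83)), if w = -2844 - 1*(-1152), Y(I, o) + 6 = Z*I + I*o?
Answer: -88830/199309 ≈ -0.44569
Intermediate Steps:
Z = -198/5 (Z = (3/5)*(-66) = -198/5 ≈ -39.600)
Y(I, o) = -6 - 198*I/5 + I*o (Y(I, o) = -6 + (-198*I/5 + I*o) = -6 - 198*I/5 + I*o)
w = -1692 (w = -2844 + 1152 = -1692)
w/Y(-96, 1/(-43 - 83)) = -1692/(-6 - 198/5*(-96) - 96/(-43 - 83)) = -1692/(-6 + 19008/5 - 96/(-126)) = -1692/(-6 + 19008/5 - 96*(-1/126)) = -1692/(-6 + 19008/5 + 16/21) = -1692/398618/105 = -1692*105/398618 = -88830/199309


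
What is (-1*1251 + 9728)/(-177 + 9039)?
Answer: 1211/1266 ≈ 0.95656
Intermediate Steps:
(-1*1251 + 9728)/(-177 + 9039) = (-1251 + 9728)/8862 = 8477*(1/8862) = 1211/1266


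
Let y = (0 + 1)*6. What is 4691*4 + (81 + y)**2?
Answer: 26333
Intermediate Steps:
y = 6 (y = 1*6 = 6)
4691*4 + (81 + y)**2 = 4691*4 + (81 + 6)**2 = 18764 + 87**2 = 18764 + 7569 = 26333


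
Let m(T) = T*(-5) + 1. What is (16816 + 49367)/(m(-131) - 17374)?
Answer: -5091/1286 ≈ -3.9588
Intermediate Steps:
m(T) = 1 - 5*T (m(T) = -5*T + 1 = 1 - 5*T)
(16816 + 49367)/(m(-131) - 17374) = (16816 + 49367)/((1 - 5*(-131)) - 17374) = 66183/((1 + 655) - 17374) = 66183/(656 - 17374) = 66183/(-16718) = 66183*(-1/16718) = -5091/1286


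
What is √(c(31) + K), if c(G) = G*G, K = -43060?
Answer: I*√42099 ≈ 205.18*I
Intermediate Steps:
c(G) = G²
√(c(31) + K) = √(31² - 43060) = √(961 - 43060) = √(-42099) = I*√42099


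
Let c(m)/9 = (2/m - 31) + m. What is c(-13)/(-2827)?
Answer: 5166/36751 ≈ 0.14057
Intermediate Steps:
c(m) = -279 + 9*m + 18/m (c(m) = 9*((2/m - 31) + m) = 9*((-31 + 2/m) + m) = 9*(-31 + m + 2/m) = -279 + 9*m + 18/m)
c(-13)/(-2827) = (-279 + 9*(-13) + 18/(-13))/(-2827) = (-279 - 117 + 18*(-1/13))*(-1/2827) = (-279 - 117 - 18/13)*(-1/2827) = -5166/13*(-1/2827) = 5166/36751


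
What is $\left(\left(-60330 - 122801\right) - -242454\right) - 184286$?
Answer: $-124963$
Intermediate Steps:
$\left(\left(-60330 - 122801\right) - -242454\right) - 184286 = \left(\left(-60330 - 122801\right) + 242454\right) - 184286 = \left(-183131 + 242454\right) - 184286 = 59323 - 184286 = -124963$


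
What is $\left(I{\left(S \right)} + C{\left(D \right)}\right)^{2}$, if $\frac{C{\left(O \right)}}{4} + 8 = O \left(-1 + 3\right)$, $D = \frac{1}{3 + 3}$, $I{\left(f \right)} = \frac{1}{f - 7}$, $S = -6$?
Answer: $\frac{1437601}{1521} \approx 945.17$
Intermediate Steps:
$I{\left(f \right)} = \frac{1}{-7 + f}$
$D = \frac{1}{6} \approx 0.16667$
$C{\left(O \right)} = -32 + 8 O$ ($C{\left(O \right)} = -32 + 4 O \left(-1 + 3\right) = -32 + 4 O 2 = -32 + 4 \cdot 2 O = -32 + 8 O$)
$\left(I{\left(S \right)} + C{\left(D \right)}\right)^{2} = \left(\frac{1}{-7 - 6} + \left(-32 + 8 \cdot \frac{1}{6}\right)\right)^{2} = \left(\frac{1}{-13} + \left(-32 + \frac{4}{3}\right)\right)^{2} = \left(- \frac{1}{13} - \frac{92}{3}\right)^{2} = \left(- \frac{1199}{39}\right)^{2} = \frac{1437601}{1521}$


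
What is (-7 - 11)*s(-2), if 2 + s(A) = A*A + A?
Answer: 0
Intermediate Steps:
s(A) = -2 + A + A² (s(A) = -2 + (A*A + A) = -2 + (A² + A) = -2 + (A + A²) = -2 + A + A²)
(-7 - 11)*s(-2) = (-7 - 11)*(-2 - 2 + (-2)²) = -18*(-2 - 2 + 4) = -18*0 = 0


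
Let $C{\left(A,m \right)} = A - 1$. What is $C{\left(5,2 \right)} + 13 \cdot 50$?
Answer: $654$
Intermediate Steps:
$C{\left(A,m \right)} = -1 + A$
$C{\left(5,2 \right)} + 13 \cdot 50 = \left(-1 + 5\right) + 13 \cdot 50 = 4 + 650 = 654$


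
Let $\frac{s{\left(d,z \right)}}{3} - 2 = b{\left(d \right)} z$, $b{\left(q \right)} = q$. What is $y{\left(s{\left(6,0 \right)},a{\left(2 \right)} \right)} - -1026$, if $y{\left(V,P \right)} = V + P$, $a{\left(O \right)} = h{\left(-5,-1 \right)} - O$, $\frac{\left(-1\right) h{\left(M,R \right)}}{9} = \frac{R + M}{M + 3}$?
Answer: $1003$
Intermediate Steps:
$h{\left(M,R \right)} = - \frac{9 \left(M + R\right)}{3 + M}$ ($h{\left(M,R \right)} = - 9 \frac{R + M}{M + 3} = - 9 \frac{M + R}{3 + M} = - \frac{9 \left(M + R\right)}{3 + M}$)
$a{\left(O \right)} = -27 - O$ ($a{\left(O \right)} = \frac{9 \left(\left(-1\right) \left(-5\right) - -1\right)}{3 - 5} - O = \frac{9 \left(5 + 1\right)}{-2} - O = 9 \left(- \frac{1}{2}\right) 6 - O = -27 - O$)
$s{\left(d,z \right)} = 6 + 3 d z$
$y{\left(V,P \right)} = P + V$
$y{\left(s{\left(6,0 \right)},a{\left(2 \right)} \right)} - -1026 = \left(\left(-27 - 2\right) + \left(6 + 3 \cdot 6 \cdot 0\right)\right) - -1026 = \left(\left(-27 - 2\right) + \left(6 + 0\right)\right) + 1026 = \left(-29 + 6\right) + 1026 = -23 + 1026 = 1003$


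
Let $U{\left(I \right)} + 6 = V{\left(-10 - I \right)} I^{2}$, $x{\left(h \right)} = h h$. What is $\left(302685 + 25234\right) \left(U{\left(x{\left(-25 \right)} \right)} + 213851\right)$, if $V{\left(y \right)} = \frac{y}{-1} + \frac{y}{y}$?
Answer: $81537500401055$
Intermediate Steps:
$V{\left(y \right)} = 1 - y$ ($V{\left(y \right)} = y \left(-1\right) + 1 = - y + 1 = 1 - y$)
$x{\left(h \right)} = h^{2}$
$U{\left(I \right)} = -6 + I^{2} \left(11 + I\right)$ ($U{\left(I \right)} = -6 + \left(1 - \left(-10 - I\right)\right) I^{2} = -6 + \left(1 + \left(10 + I\right)\right) I^{2} = -6 + \left(11 + I\right) I^{2} = -6 + I^{2} \left(11 + I\right)$)
$\left(302685 + 25234\right) \left(U{\left(x{\left(-25 \right)} \right)} + 213851\right) = \left(302685 + 25234\right) \left(\left(-6 + \left(\left(-25\right)^{2}\right)^{2} \left(11 + \left(-25\right)^{2}\right)\right) + 213851\right) = 327919 \left(\left(-6 + 625^{2} \left(11 + 625\right)\right) + 213851\right) = 327919 \left(\left(-6 + 390625 \cdot 636\right) + 213851\right) = 327919 \left(\left(-6 + 248437500\right) + 213851\right) = 327919 \left(248437494 + 213851\right) = 327919 \cdot 248651345 = 81537500401055$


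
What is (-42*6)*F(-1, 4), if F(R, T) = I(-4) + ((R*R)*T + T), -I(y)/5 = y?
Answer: -7056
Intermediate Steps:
I(y) = -5*y
F(R, T) = 20 + T + T*R² (F(R, T) = -5*(-4) + ((R*R)*T + T) = 20 + (R²*T + T) = 20 + (T*R² + T) = 20 + (T + T*R²) = 20 + T + T*R²)
(-42*6)*F(-1, 4) = (-42*6)*(20 + 4 + 4*(-1)²) = -252*(20 + 4 + 4*1) = -252*(20 + 4 + 4) = -252*28 = -7056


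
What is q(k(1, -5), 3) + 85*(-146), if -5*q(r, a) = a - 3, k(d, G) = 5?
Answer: -12410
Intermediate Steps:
q(r, a) = ⅗ - a/5 (q(r, a) = -(a - 3)/5 = -(-3 + a)/5 = ⅗ - a/5)
q(k(1, -5), 3) + 85*(-146) = (⅗ - ⅕*3) + 85*(-146) = (⅗ - ⅗) - 12410 = 0 - 12410 = -12410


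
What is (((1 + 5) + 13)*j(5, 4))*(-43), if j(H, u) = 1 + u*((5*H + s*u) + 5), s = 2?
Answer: -125001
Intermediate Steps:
j(H, u) = 1 + u*(5 + 2*u + 5*H) (j(H, u) = 1 + u*((5*H + 2*u) + 5) = 1 + u*((2*u + 5*H) + 5) = 1 + u*(5 + 2*u + 5*H))
(((1 + 5) + 13)*j(5, 4))*(-43) = (((1 + 5) + 13)*(1 + 2*4² + 5*4 + 5*5*4))*(-43) = ((6 + 13)*(1 + 2*16 + 20 + 100))*(-43) = (19*(1 + 32 + 20 + 100))*(-43) = (19*153)*(-43) = 2907*(-43) = -125001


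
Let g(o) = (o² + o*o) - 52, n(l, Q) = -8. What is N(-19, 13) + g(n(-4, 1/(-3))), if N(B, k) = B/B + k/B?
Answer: 1450/19 ≈ 76.316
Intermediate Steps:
N(B, k) = 1 + k/B
g(o) = -52 + 2*o² (g(o) = (o² + o²) - 52 = 2*o² - 52 = -52 + 2*o²)
N(-19, 13) + g(n(-4, 1/(-3))) = (-19 + 13)/(-19) + (-52 + 2*(-8)²) = -1/19*(-6) + (-52 + 2*64) = 6/19 + (-52 + 128) = 6/19 + 76 = 1450/19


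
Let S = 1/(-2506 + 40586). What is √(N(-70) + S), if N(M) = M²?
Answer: √111022240595/4760 ≈ 70.000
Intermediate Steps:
S = 1/38080 ≈ 2.6261e-5
√(N(-70) + S) = √((-70)² + 1/38080) = √(4900 + 1/38080) = √(186592001/38080) = √111022240595/4760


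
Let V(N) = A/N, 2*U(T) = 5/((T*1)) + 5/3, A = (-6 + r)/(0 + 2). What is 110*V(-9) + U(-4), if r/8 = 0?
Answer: 295/8 ≈ 36.875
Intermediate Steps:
r = 0 (r = 8*0 = 0)
A = -3 (A = (-6 + 0)/(0 + 2) = -6/2 = -6*1/2 = -3)
U(T) = 5/6 + 5/(2*T) (U(T) = (5/((T*1)) + 5/3)/2 = (5/T + 5*(1/3))/2 = (5/T + 5/3)/2 = (5/3 + 5/T)/2 = 5/6 + 5/(2*T))
V(N) = -3/N
110*V(-9) + U(-4) = 110*(-3/(-9)) + (5/6)*(3 - 4)/(-4) = 110*(-3*(-1/9)) + (5/6)*(-1/4)*(-1) = 110*(1/3) + 5/24 = 110/3 + 5/24 = 295/8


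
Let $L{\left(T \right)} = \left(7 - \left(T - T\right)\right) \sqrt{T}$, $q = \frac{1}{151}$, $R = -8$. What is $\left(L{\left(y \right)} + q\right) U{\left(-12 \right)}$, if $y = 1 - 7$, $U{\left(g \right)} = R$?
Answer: $- \frac{8}{151} - 56 i \sqrt{6} \approx -0.05298 - 137.17 i$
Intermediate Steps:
$U{\left(g \right)} = -8$
$y = -6$ ($y = 1 - 7 = -6$)
$q = \frac{1}{151} \approx 0.0066225$
$L{\left(T \right)} = 7 \sqrt{T}$ ($L{\left(T \right)} = \left(7 - 0\right) \sqrt{T} = \left(7 + 0\right) \sqrt{T} = 7 \sqrt{T}$)
$\left(L{\left(y \right)} + q\right) U{\left(-12 \right)} = \left(7 \sqrt{-6} + \frac{1}{151}\right) \left(-8\right) = \left(7 i \sqrt{6} + \frac{1}{151}\right) \left(-8\right) = \left(\frac{1}{151} + 7 i \sqrt{6}\right) \left(-8\right) = - \frac{8}{151} - 56 i \sqrt{6}$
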